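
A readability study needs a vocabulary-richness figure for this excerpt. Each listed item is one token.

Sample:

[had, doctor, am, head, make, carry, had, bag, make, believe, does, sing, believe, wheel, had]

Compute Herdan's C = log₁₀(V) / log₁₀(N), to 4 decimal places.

N = 15, V = 11.
log₁₀(V) = 1.041393, log₁₀(N) = 1.176091
C = 1.041393 / 1.176091 = 0.8855

0.8855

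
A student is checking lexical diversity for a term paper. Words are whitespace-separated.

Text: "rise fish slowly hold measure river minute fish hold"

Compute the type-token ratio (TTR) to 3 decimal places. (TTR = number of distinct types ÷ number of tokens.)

0.778

N = 9 tokens, V = 7 types.
TTR = V / N = 7 / 9 = 0.778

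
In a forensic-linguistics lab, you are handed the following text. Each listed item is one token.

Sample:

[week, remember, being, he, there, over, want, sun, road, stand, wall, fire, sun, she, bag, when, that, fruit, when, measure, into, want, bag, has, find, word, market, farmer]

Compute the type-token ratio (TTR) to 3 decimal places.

0.857

N = 28 tokens, V = 24 types.
TTR = V / N = 24 / 28 = 0.857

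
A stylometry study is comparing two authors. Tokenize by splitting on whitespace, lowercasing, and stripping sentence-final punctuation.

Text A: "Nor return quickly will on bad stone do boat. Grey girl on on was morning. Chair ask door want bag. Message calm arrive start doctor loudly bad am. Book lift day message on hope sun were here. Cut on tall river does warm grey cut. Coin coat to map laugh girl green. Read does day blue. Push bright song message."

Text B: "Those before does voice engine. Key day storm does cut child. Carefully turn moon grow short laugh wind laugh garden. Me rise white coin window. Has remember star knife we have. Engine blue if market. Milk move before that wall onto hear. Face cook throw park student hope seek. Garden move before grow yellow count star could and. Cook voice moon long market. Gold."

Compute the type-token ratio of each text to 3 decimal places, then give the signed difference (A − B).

0.003

TTR(A) = 48/60 = 0.800
TTR(B) = 51/64 = 0.797
Difference = 0.800 − 0.797 = 0.003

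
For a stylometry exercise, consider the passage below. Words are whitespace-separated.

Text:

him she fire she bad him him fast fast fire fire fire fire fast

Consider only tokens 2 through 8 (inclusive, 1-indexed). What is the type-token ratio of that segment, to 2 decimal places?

Segment tokens 2–8: she, fire, she, bad, him, him, fast
Segment N = 7, segment V = 5.
TTR = 5 / 7 = 0.71

0.71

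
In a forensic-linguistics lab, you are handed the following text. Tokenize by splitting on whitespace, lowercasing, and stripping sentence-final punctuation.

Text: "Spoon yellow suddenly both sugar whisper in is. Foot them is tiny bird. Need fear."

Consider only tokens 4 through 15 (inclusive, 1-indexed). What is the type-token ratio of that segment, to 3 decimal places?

0.917

Segment tokens 4–15: both, sugar, whisper, in, is, foot, them, is, tiny, bird, need, fear
Segment N = 12, segment V = 11.
TTR = 11 / 12 = 0.917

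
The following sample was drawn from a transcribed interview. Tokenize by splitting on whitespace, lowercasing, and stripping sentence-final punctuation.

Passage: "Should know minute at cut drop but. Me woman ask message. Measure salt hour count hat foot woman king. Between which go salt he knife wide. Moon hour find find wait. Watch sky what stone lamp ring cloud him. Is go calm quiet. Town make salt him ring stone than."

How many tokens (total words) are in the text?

50

Tokens: should, know, minute, at, cut, drop, but, me, woman, ask, message, measure, salt, hour, count, hat, foot, woman, king, between, which, go, salt, he, knife, wide, moon, hour, find, find, wait, watch, sky, what, stone, lamp, ring, cloud, him, is, go, calm, quiet, town, make, salt, him, ring, stone, than
N = 50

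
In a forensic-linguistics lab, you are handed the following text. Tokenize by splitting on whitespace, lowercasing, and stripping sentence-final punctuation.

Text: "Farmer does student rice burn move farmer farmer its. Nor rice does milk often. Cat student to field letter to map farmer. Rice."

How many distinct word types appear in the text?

15

Distinct types: {burn, cat, does, farmer, field, its, letter, map, milk, move, nor, often, rice, student, to}
V = 15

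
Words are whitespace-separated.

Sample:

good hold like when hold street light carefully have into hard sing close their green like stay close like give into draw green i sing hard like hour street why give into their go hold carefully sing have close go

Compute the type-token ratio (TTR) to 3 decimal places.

N = 40 tokens, V = 21 types.
TTR = V / N = 21 / 40 = 0.525

0.525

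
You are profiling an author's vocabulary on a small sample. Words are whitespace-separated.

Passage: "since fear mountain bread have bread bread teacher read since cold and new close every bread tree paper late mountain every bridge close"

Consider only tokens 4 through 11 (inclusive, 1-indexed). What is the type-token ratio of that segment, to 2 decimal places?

Segment tokens 4–11: bread, have, bread, bread, teacher, read, since, cold
Segment N = 8, segment V = 6.
TTR = 6 / 8 = 0.75

0.75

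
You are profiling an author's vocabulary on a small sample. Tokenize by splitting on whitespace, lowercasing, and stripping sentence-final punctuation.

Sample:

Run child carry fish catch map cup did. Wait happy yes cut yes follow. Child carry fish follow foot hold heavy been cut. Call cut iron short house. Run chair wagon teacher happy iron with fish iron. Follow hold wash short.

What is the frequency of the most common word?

Frequencies: fish:3, cut:3, follow:3, iron:3, run:2, child:2, carry:2, happy:2, yes:2, hold:2, short:2, catch:1, map:1, cup:1, did:1, wait:1, foot:1, heavy:1, been:1, call:1, … (6 more, each freq 1)
Most common: 'fish' with frequency 3.

3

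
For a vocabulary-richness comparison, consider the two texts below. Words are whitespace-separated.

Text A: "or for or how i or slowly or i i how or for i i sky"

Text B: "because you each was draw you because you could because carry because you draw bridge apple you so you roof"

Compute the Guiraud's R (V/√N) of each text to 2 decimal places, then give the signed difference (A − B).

-0.96

A: V=6, N=16, R=1.50
B: V=11, N=20, R=2.46
Difference = 1.50 − 2.46 = -0.96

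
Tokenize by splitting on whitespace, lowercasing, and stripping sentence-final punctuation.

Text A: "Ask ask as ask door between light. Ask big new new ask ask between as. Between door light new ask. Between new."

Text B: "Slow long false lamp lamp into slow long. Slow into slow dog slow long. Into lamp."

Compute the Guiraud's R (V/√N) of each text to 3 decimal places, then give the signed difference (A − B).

-0.008

A: V=7, N=22, R=1.492
B: V=6, N=16, R=1.500
Difference = 1.492 − 1.500 = -0.008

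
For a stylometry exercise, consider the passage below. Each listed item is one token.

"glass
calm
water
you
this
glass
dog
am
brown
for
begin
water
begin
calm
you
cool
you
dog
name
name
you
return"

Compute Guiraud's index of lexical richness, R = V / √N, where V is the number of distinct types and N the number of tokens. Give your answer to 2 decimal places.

N = 22, V = 13.
√N = 4.690416
R = 13 / 4.690416 = 2.77

2.77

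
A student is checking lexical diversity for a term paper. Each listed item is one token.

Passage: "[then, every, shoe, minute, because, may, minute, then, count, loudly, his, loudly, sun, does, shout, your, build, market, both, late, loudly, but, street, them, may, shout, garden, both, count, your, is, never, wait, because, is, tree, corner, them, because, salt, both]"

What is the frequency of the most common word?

Frequencies: because:3, loudly:3, both:3, then:2, minute:2, may:2, count:2, shout:2, your:2, them:2, is:2, every:1, shoe:1, his:1, sun:1, does:1, build:1, market:1, late:1, but:1, … (7 more, each freq 1)
Most common: 'because' with frequency 3.

3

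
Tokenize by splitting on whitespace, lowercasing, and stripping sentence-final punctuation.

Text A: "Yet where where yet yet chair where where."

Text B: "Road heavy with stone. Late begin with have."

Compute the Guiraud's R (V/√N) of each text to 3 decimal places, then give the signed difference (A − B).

A: V=3, N=8, R=1.061
B: V=7, N=8, R=2.475
Difference = 1.061 − 2.475 = -1.414

-1.414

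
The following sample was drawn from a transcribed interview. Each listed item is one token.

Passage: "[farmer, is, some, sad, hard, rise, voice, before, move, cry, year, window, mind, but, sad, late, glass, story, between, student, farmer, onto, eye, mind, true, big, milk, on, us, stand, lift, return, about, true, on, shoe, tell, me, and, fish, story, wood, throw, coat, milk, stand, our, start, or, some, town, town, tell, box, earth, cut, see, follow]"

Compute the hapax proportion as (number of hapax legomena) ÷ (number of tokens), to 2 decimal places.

Frequencies: farmer:2, some:2, sad:2, mind:2, story:2, true:2, milk:2, on:2, stand:2, tell:2, town:2, is:1, hard:1, rise:1, voice:1, before:1, move:1, cry:1, year:1, window:1, … (27 more, each freq 1)
Hapax count = 36; token count = 58.
Ratio = 36 / 58 = 0.62

0.62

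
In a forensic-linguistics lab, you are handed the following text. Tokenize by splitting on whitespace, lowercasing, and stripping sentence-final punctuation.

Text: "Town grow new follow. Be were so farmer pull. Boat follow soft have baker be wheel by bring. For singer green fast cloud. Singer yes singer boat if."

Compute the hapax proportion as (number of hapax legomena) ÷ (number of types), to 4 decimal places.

0.8261

Frequencies: singer:3, follow:2, be:2, boat:2, town:1, grow:1, new:1, were:1, so:1, farmer:1, pull:1, soft:1, have:1, baker:1, wheel:1, by:1, bring:1, for:1, green:1, fast:1, … (3 more, each freq 1)
Hapax count = 19; type count = 23.
Ratio = 19 / 23 = 0.8261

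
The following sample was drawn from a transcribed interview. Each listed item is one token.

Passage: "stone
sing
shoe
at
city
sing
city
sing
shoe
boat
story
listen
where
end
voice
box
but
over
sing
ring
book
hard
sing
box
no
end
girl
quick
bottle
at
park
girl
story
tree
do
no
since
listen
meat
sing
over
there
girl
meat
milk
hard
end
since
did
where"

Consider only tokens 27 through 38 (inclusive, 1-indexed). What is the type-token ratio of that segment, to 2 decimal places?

0.92

Segment tokens 27–38: girl, quick, bottle, at, park, girl, story, tree, do, no, since, listen
Segment N = 12, segment V = 11.
TTR = 11 / 12 = 0.92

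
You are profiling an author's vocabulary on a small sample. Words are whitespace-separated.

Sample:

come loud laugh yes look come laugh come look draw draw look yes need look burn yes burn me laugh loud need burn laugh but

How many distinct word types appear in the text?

10

Distinct types: {burn, but, come, draw, laugh, look, loud, me, need, yes}
V = 10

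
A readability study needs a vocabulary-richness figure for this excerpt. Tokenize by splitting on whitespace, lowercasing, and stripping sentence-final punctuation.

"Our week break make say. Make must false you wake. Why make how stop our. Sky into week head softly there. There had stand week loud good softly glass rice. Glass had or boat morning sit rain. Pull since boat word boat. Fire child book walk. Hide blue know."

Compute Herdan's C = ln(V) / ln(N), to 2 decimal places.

N = 49, V = 38.
ln(V) = 3.637586, ln(N) = 3.891820
C = 3.637586 / 3.891820 = 0.93

0.93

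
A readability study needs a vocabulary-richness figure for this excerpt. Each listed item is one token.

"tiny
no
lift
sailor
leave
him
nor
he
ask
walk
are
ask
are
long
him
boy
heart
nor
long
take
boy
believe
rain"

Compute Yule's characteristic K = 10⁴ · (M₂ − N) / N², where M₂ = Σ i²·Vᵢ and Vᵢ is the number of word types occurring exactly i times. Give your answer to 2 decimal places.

226.84

Frequencies: him:2, nor:2, ask:2, are:2, long:2, boy:2, tiny:1, no:1, lift:1, sailor:1, leave:1, he:1, walk:1, heart:1, take:1, believe:1, rain:1
N = 23. Frequency spectrum: V_1=11, V_2=6
M₂ = 1²·11 + 2²·6 = 35
K = 10000 × (35 − 23) / 23² = 226.84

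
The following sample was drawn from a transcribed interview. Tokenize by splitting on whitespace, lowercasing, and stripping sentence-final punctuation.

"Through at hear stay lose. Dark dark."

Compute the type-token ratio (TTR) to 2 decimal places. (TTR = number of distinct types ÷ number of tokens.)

0.86

N = 7 tokens, V = 6 types.
TTR = V / N = 6 / 7 = 0.86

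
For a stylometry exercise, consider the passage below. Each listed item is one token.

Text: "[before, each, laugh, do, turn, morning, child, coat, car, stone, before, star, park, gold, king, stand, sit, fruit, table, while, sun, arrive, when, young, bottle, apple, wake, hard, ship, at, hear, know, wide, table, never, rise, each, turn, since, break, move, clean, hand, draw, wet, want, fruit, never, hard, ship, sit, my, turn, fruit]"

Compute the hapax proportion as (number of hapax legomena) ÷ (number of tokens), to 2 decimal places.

0.63

Frequencies: turn:3, fruit:3, before:2, each:2, sit:2, table:2, hard:2, ship:2, never:2, laugh:1, do:1, morning:1, child:1, coat:1, car:1, stone:1, star:1, park:1, gold:1, king:1, … (23 more, each freq 1)
Hapax count = 34; token count = 54.
Ratio = 34 / 54 = 0.63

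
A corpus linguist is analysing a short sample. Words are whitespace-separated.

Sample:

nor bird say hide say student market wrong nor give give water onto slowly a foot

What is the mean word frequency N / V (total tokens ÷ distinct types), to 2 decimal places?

1.23

N = 16 tokens, V = 13 types.
Mean frequency = N / V = 16 / 13 = 1.23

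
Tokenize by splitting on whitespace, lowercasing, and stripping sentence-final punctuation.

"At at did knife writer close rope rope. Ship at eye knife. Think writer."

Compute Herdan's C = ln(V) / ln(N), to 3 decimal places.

N = 14, V = 9.
ln(V) = 2.197225, ln(N) = 2.639057
C = 2.197225 / 2.639057 = 0.833

0.833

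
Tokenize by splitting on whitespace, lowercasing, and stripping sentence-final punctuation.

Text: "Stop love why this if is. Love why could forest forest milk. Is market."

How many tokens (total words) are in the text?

14

Tokens: stop, love, why, this, if, is, love, why, could, forest, forest, milk, is, market
N = 14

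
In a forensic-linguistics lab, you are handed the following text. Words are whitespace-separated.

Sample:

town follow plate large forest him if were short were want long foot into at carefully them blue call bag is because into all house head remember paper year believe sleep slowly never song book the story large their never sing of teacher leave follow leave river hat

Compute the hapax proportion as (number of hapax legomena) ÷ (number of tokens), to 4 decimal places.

0.7500

Frequencies: follow:2, large:2, were:2, into:2, never:2, leave:2, town:1, plate:1, forest:1, him:1, if:1, short:1, want:1, long:1, foot:1, at:1, carefully:1, them:1, blue:1, call:1, … (22 more, each freq 1)
Hapax count = 36; token count = 48.
Ratio = 36 / 48 = 0.7500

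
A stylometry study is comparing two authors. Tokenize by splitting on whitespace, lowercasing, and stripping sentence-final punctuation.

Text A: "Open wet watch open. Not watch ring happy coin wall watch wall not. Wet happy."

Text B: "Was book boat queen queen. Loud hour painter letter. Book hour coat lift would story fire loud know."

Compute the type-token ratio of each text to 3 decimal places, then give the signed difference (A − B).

TTR(A) = 8/15 = 0.533
TTR(B) = 14/18 = 0.778
Difference = 0.533 − 0.778 = -0.245

-0.245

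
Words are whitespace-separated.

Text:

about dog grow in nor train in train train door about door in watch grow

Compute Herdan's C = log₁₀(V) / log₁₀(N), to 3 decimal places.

N = 15, V = 8.
log₁₀(V) = 0.903090, log₁₀(N) = 1.176091
C = 0.903090 / 1.176091 = 0.768

0.768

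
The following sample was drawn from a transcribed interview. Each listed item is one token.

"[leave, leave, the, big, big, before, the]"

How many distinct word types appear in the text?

4

Distinct types: {before, big, leave, the}
V = 4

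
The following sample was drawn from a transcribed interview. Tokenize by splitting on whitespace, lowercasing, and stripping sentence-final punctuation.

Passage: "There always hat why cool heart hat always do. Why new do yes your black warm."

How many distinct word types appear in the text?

12

Distinct types: {always, black, cool, do, hat, heart, new, there, warm, why, yes, your}
V = 12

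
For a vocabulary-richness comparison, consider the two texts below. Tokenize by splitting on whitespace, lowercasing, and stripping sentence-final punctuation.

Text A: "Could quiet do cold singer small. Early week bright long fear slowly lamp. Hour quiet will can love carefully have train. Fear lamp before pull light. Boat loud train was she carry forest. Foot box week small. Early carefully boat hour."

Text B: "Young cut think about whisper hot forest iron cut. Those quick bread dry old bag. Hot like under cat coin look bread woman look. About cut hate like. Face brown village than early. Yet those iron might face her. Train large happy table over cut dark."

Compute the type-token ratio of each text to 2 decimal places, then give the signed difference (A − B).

0.00

TTR(A) = 31/41 = 0.76
TTR(B) = 35/46 = 0.76
Difference = 0.76 − 0.76 = 0.00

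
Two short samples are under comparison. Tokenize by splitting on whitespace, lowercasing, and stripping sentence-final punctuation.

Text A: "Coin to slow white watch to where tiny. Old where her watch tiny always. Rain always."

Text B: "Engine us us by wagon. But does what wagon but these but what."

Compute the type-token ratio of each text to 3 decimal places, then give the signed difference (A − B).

TTR(A) = 11/16 = 0.688
TTR(B) = 8/13 = 0.615
Difference = 0.688 − 0.615 = 0.073

0.073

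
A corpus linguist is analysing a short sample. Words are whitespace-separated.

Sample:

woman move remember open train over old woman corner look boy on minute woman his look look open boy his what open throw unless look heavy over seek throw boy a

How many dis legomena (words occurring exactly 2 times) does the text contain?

Frequencies: look:4, woman:3, open:3, boy:3, over:2, his:2, throw:2, move:1, remember:1, train:1, old:1, corner:1, on:1, minute:1, what:1, unless:1, heavy:1, seek:1, a:1
Words with frequency 2: his, over, throw

3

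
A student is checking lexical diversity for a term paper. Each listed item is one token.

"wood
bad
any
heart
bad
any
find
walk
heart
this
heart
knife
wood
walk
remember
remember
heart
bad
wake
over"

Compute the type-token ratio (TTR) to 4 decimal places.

0.5500

N = 20 tokens, V = 11 types.
TTR = V / N = 11 / 20 = 0.5500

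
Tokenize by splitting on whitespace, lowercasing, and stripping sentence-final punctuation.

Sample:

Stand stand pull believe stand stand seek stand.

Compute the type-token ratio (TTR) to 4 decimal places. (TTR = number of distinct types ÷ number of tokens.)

N = 8 tokens, V = 4 types.
TTR = V / N = 4 / 8 = 0.5000

0.5000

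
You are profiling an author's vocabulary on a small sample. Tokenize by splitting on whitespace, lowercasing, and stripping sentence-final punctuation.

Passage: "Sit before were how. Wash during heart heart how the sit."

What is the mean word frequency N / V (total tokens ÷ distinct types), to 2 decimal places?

1.38

N = 11 tokens, V = 8 types.
Mean frequency = N / V = 11 / 8 = 1.38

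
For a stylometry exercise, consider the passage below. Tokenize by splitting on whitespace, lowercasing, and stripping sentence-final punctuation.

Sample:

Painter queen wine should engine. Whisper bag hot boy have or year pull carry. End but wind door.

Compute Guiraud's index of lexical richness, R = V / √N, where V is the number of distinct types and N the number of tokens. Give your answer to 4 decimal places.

N = 18, V = 18.
√N = 4.242641
R = 18 / 4.242641 = 4.2426

4.2426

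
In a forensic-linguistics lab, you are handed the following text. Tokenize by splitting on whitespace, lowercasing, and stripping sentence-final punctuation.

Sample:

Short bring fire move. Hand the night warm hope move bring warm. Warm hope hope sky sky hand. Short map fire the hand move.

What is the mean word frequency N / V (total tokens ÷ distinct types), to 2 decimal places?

N = 24 tokens, V = 11 types.
Mean frequency = N / V = 24 / 11 = 2.18

2.18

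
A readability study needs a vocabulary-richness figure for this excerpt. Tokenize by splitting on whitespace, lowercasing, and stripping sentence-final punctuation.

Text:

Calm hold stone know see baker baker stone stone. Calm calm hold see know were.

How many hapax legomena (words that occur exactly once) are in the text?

1

Frequencies: calm:3, stone:3, hold:2, know:2, see:2, baker:2, were:1
Hapax (freq=1): were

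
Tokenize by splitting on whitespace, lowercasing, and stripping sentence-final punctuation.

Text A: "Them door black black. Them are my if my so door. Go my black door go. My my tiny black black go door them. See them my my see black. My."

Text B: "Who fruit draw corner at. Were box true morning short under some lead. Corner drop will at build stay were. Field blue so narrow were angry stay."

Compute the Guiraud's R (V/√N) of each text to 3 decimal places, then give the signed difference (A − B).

A: V=10, N=31, R=1.796
B: V=22, N=27, R=4.234
Difference = 1.796 − 4.234 = -2.438

-2.438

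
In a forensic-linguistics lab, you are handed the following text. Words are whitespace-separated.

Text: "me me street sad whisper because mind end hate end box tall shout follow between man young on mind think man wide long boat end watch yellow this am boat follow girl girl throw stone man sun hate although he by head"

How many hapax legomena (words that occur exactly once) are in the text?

Frequencies: end:3, man:3, me:2, mind:2, hate:2, follow:2, boat:2, girl:2, street:1, sad:1, whisper:1, because:1, box:1, tall:1, shout:1, between:1, young:1, on:1, think:1, wide:1, … (12 more, each freq 1)
Hapax (freq=1): although, am, because, between, box, by, he, head, long, on, sad, shout, stone, street, sun, tall, think, this, throw, watch, whisper, wide, yellow, young

24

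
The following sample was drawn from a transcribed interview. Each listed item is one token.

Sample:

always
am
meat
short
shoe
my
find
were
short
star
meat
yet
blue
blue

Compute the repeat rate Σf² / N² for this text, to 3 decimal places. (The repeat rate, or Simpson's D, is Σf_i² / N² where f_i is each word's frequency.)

Frequencies: meat:2, short:2, blue:2, always:1, am:1, shoe:1, my:1, find:1, were:1, star:1, yet:1
Σf² = 20; N² = 196
Repeat rate = 20 / 196 = 0.102

0.102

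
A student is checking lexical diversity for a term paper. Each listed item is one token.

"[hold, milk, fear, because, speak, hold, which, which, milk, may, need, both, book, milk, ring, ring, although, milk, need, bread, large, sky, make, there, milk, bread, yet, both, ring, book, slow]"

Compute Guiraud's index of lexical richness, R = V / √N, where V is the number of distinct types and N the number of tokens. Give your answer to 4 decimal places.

N = 31, V = 19.
√N = 5.567764
R = 19 / 5.567764 = 3.4125

3.4125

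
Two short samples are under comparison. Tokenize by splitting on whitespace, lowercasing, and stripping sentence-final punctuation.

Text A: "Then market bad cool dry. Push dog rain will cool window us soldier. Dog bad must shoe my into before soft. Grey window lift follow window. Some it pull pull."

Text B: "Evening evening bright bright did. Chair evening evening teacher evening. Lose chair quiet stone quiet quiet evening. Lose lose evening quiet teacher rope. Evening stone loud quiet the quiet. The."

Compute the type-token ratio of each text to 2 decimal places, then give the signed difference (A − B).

TTR(A) = 24/30 = 0.80
TTR(B) = 11/30 = 0.37
Difference = 0.80 − 0.37 = 0.43

0.43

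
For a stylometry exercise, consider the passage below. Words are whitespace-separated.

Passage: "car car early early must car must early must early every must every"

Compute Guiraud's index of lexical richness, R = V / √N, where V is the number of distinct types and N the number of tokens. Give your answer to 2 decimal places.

1.11

N = 13, V = 4.
√N = 3.605551
R = 4 / 3.605551 = 1.11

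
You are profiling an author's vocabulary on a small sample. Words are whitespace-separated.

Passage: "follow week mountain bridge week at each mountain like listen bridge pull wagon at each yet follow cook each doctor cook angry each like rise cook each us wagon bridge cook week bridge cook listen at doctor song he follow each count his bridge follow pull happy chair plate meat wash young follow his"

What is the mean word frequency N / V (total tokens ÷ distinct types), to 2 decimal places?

2.08

N = 54 tokens, V = 26 types.
Mean frequency = N / V = 54 / 26 = 2.08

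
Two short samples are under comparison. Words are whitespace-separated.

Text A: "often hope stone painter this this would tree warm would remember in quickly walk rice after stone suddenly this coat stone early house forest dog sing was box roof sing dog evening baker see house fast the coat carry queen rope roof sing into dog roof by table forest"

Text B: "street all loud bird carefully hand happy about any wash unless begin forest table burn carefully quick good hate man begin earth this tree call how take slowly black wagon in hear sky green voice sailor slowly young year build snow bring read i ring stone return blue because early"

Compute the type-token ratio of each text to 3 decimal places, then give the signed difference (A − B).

-0.226

TTR(A) = 35/49 = 0.714
TTR(B) = 47/50 = 0.940
Difference = 0.714 − 0.940 = -0.226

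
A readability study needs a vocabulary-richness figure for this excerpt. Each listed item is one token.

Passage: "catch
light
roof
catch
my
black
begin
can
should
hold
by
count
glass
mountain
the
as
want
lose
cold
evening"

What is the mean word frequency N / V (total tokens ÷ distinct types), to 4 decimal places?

1.0526

N = 20 tokens, V = 19 types.
Mean frequency = N / V = 20 / 19 = 1.0526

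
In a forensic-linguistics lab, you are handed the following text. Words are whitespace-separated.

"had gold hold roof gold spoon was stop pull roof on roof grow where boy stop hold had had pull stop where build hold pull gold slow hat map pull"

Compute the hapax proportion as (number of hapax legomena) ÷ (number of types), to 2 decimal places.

Frequencies: pull:4, had:3, gold:3, hold:3, roof:3, stop:3, where:2, spoon:1, was:1, on:1, grow:1, boy:1, build:1, slow:1, hat:1, map:1
Hapax count = 9; type count = 16.
Ratio = 9 / 16 = 0.56

0.56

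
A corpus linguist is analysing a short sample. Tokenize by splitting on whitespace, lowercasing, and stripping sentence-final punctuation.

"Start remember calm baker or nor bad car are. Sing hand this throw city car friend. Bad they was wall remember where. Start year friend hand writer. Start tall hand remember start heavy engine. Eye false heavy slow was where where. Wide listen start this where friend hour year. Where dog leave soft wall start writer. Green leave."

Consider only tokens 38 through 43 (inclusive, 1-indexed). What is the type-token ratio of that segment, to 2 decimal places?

Segment tokens 38–43: slow, was, where, where, wide, listen
Segment N = 6, segment V = 5.
TTR = 5 / 6 = 0.83

0.83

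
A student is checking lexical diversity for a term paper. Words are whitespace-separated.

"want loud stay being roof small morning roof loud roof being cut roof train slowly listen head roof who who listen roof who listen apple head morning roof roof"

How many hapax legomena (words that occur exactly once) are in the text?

Frequencies: roof:8, listen:3, who:3, loud:2, being:2, morning:2, head:2, want:1, stay:1, small:1, cut:1, train:1, slowly:1, apple:1
Hapax (freq=1): apple, cut, slowly, small, stay, train, want

7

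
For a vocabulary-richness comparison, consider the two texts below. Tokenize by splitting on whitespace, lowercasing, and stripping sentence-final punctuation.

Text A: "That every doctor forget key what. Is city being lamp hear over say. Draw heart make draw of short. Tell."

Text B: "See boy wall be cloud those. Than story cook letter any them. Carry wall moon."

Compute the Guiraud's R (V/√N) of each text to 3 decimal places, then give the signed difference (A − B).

A: V=19, N=20, R=4.249
B: V=14, N=15, R=3.615
Difference = 4.249 − 3.615 = 0.634

0.634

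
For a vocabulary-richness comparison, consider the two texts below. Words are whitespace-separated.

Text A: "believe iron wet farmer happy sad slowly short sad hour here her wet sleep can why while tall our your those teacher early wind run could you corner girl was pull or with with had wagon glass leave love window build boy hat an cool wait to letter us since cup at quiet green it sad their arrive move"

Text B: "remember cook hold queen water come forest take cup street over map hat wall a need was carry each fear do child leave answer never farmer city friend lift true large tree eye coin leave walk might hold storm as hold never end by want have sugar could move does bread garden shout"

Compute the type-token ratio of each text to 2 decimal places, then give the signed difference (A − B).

0.01

TTR(A) = 55/59 = 0.93
TTR(B) = 49/53 = 0.92
Difference = 0.93 − 0.92 = 0.01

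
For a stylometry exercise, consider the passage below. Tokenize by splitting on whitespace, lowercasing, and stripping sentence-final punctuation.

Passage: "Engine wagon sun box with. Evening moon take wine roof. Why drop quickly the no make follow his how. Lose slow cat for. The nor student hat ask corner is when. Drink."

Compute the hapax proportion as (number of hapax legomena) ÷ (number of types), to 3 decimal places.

Frequencies: the:2, engine:1, wagon:1, sun:1, box:1, with:1, evening:1, moon:1, take:1, wine:1, roof:1, why:1, drop:1, quickly:1, no:1, make:1, follow:1, his:1, how:1, lose:1, … (11 more, each freq 1)
Hapax count = 30; type count = 31.
Ratio = 30 / 31 = 0.968

0.968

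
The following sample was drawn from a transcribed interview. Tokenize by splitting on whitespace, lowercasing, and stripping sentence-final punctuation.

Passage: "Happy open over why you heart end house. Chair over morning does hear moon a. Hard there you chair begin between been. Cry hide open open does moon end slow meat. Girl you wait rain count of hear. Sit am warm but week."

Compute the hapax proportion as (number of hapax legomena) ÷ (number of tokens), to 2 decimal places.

Frequencies: open:3, you:3, over:2, end:2, chair:2, does:2, hear:2, moon:2, happy:1, why:1, heart:1, house:1, morning:1, a:1, hard:1, there:1, begin:1, between:1, been:1, cry:1, … (13 more, each freq 1)
Hapax count = 25; token count = 43.
Ratio = 25 / 43 = 0.58

0.58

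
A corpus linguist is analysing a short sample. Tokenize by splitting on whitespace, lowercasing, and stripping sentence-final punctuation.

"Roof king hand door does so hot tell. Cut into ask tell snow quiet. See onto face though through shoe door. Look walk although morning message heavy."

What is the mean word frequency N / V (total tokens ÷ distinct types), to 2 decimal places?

N = 27 tokens, V = 25 types.
Mean frequency = N / V = 27 / 25 = 1.08

1.08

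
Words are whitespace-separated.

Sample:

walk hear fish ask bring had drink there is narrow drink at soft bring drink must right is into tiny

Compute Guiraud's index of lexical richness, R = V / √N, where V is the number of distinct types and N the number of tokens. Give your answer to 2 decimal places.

3.58

N = 20, V = 16.
√N = 4.472136
R = 16 / 4.472136 = 3.58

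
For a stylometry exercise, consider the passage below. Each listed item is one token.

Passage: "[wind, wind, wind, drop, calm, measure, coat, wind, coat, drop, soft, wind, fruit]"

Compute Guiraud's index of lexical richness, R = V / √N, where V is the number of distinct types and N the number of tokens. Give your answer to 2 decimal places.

1.94

N = 13, V = 7.
√N = 3.605551
R = 7 / 3.605551 = 1.94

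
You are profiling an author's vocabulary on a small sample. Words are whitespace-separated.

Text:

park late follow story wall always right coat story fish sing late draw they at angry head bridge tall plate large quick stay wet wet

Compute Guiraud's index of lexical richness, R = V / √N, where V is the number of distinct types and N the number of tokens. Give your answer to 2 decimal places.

N = 25, V = 22.
√N = 5.000000
R = 22 / 5.000000 = 4.40

4.40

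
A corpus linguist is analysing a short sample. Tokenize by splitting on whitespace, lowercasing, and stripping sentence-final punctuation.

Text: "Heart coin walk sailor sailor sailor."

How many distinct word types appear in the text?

4

Distinct types: {coin, heart, sailor, walk}
V = 4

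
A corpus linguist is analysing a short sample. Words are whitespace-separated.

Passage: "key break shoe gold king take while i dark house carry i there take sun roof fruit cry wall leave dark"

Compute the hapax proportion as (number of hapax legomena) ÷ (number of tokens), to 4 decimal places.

0.7143

Frequencies: take:2, i:2, dark:2, key:1, break:1, shoe:1, gold:1, king:1, while:1, house:1, carry:1, there:1, sun:1, roof:1, fruit:1, cry:1, wall:1, leave:1
Hapax count = 15; token count = 21.
Ratio = 15 / 21 = 0.7143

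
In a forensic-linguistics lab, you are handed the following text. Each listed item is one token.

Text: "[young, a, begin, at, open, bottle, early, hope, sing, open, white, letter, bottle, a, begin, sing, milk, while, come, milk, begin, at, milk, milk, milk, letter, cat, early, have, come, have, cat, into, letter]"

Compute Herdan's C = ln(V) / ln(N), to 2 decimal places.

N = 34, V = 17.
ln(V) = 2.833213, ln(N) = 3.526361
C = 2.833213 / 3.526361 = 0.80

0.80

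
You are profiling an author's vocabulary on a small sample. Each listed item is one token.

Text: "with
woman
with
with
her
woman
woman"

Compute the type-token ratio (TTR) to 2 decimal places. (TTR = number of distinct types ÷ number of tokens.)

N = 7 tokens, V = 3 types.
TTR = V / N = 3 / 7 = 0.43

0.43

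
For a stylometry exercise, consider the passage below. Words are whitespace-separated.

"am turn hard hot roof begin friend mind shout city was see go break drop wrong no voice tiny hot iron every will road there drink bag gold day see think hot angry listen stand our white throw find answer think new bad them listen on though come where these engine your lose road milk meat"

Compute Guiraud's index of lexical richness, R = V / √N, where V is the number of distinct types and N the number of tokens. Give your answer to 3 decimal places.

N = 56, V = 50.
√N = 7.483315
R = 50 / 7.483315 = 6.682

6.682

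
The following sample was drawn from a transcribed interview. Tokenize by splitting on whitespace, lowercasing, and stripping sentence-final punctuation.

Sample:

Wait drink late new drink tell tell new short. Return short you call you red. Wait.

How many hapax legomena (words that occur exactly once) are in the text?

4

Frequencies: wait:2, drink:2, new:2, tell:2, short:2, you:2, late:1, return:1, call:1, red:1
Hapax (freq=1): call, late, red, return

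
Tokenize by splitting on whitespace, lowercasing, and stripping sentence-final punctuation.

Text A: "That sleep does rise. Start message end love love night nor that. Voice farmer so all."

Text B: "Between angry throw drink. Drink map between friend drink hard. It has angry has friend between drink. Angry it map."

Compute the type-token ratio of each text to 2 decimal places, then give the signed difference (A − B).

0.43

TTR(A) = 14/16 = 0.88
TTR(B) = 9/20 = 0.45
Difference = 0.88 − 0.45 = 0.43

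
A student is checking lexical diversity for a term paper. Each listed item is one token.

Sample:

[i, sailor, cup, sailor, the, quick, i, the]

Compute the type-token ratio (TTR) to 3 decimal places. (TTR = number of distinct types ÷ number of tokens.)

0.625

N = 8 tokens, V = 5 types.
TTR = V / N = 5 / 8 = 0.625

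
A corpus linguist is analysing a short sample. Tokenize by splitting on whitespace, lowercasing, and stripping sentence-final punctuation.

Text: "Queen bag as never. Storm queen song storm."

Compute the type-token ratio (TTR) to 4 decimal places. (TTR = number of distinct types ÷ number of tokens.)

0.7500

N = 8 tokens, V = 6 types.
TTR = V / N = 6 / 8 = 0.7500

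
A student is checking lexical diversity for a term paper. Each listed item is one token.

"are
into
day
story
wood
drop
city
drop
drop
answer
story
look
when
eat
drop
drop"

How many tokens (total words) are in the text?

Tokens: are, into, day, story, wood, drop, city, drop, drop, answer, story, look, when, eat, drop, drop
N = 16

16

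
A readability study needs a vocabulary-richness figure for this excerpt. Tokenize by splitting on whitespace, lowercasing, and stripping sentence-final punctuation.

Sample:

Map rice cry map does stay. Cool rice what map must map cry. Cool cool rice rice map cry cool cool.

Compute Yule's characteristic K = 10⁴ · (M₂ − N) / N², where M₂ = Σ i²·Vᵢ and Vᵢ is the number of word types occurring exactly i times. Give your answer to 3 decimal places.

1315.193

Frequencies: map:5, cool:5, rice:4, cry:3, does:1, stay:1, what:1, must:1
N = 21. Frequency spectrum: V_1=4, V_3=1, V_4=1, V_5=2
M₂ = 1²·4 + 3²·1 + 4²·1 + 5²·2 = 79
K = 10000 × (79 − 21) / 21² = 1315.193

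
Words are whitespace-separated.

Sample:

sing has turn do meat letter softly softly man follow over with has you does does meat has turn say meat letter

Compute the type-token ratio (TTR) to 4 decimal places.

N = 22 tokens, V = 14 types.
TTR = V / N = 14 / 22 = 0.6364

0.6364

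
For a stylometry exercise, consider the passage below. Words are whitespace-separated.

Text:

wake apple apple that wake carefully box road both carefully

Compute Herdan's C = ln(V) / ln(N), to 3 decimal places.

0.845

N = 10, V = 7.
ln(V) = 1.945910, ln(N) = 2.302585
C = 1.945910 / 2.302585 = 0.845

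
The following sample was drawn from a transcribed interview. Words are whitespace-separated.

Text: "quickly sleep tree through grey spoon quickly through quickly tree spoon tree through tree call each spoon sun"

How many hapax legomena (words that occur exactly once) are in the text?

Frequencies: tree:4, quickly:3, through:3, spoon:3, sleep:1, grey:1, call:1, each:1, sun:1
Hapax (freq=1): call, each, grey, sleep, sun

5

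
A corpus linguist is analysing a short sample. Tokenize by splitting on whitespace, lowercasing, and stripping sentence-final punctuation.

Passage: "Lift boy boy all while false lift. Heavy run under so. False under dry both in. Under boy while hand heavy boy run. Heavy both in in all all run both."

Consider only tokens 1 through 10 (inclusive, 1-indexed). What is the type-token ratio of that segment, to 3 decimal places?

Segment tokens 1–10: lift, boy, boy, all, while, false, lift, heavy, run, under
Segment N = 10, segment V = 8.
TTR = 8 / 10 = 0.800

0.800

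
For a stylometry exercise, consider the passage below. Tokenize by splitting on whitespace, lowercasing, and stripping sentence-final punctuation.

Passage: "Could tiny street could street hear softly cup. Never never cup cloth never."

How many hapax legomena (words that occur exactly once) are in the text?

Frequencies: never:3, could:2, street:2, cup:2, tiny:1, hear:1, softly:1, cloth:1
Hapax (freq=1): cloth, hear, softly, tiny

4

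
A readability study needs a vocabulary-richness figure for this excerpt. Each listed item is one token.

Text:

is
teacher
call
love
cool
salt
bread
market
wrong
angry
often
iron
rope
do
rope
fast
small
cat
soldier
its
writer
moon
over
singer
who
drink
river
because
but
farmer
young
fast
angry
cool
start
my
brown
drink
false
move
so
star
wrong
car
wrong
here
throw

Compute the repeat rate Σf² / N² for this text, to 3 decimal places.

0.029

Frequencies: wrong:3, cool:2, angry:2, rope:2, fast:2, drink:2, is:1, teacher:1, call:1, love:1, salt:1, bread:1, market:1, often:1, iron:1, do:1, small:1, cat:1, soldier:1, its:1, … (20 more, each freq 1)
Σf² = 63; N² = 2209
Repeat rate = 63 / 2209 = 0.029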